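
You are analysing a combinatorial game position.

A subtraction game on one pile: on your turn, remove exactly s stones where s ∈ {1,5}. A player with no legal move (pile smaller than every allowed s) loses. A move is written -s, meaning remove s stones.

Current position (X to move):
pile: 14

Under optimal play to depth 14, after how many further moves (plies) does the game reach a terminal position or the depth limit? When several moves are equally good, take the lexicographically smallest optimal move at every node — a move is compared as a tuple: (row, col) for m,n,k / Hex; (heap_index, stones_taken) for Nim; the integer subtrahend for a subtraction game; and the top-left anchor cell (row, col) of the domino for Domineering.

PV length from [14]: 14 plies

[14] X move#1: -1:-1/13*, -5:-1/9
[13] O move#2: -1:+1/12*, -5:+1/8
[12] X move#3: -1:-1/11*, -5:-1/7
[11] O move#4: -1:+1/10*, -5:+1/6
[10] X move#5: -1:-1/9*, -5:-1/5
[9] O move#6: -1:+1/8*, -5:+1/4
[8] X move#7: -1:-1/7*, -5:-1/3
[7] O move#8: -1:+1/6*, -5:+1/2
[6] X move#9: -1:-1/5*, -5:-1/1
[5] O move#10: -1:+1/4*, -5:+1/0
[4] X move#11: -1:-1/3*
[3] O move#12: -1:+1/2*
[2] X move#13: -1:-1/1*
[1] O move#14: -1:+1/0*
[0] end (terminal -1, X#15); searched 14 to 14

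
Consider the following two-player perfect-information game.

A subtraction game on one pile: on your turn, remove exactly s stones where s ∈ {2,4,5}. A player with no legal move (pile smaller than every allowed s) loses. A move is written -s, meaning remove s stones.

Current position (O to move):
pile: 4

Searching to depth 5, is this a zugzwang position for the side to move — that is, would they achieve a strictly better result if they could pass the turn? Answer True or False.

ply 1, O at 4 | -2=-1→2; -4=+1→0*
ply 2: 0 is terminal -1 (X); from 4 depth 5
pass branch (X moves first from the same position):
  | ply 1, X at 4 | -2=-1→2; -4=+1→0*
  | ply 2: 0 is terminal -1 (O); from 4 depth 5
O moving scores +1; O passing scores -1

zugzwang(4, O) = False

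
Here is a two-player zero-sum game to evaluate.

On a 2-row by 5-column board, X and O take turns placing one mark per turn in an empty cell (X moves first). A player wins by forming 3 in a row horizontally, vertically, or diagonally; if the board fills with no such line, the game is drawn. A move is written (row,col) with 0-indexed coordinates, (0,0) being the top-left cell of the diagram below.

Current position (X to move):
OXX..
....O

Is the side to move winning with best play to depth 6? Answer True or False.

ply 1, X at OXX../....O | (0,3)=+1→OXXX./....O*; (0,4)=+0→OXX.X/....O; (1,0)=+0→OXX../X...O; (1,1)=+1→OXX../.X..O; (1,2)=+1→OXX../..X.O; (1,3)=+0→OXX../...XO
ply 2: OXXX./....O is terminal -1 (O); from OXX../....O depth 6

X winning at [OXX../....O]: True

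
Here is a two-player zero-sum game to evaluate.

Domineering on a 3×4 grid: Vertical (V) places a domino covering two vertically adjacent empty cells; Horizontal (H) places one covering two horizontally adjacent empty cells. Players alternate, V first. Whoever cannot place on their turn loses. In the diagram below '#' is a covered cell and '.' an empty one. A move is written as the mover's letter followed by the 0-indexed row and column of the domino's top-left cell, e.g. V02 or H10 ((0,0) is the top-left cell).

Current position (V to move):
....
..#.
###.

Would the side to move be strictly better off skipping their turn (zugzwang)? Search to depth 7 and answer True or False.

[..../..#./###.] V move#1: V00:+1/#.../#.#./###.*, V01:+1/.#../.##./###., V03:-1/...#/..##/###., V13:-1/..../..##/####
[#.../#.#./###.] H move#2: H01:-1/###./#.#./###.*, H02:-1/#.##/#.#./###.
[###./#.#./###.] V move#3: V03:+1/####/#.##/###.*, V13:+1/###./#.##/####
[####/#.##/###.] end (terminal -1, H#4); searched ..../..#./###. to 7
suppose V passes — search the same position with H to move:
pass> [..../..#./###.] H move#1: H00:+1/##../..#./###.*, H01:-1/.##./..#./###., H02:-1/..##/..#./###., H10:+1/..../###./###.
pass> [##../..#./###.] V move#2: V03:-1/##.#/..##/###.*, V13:-1/##../..##/####
pass> [##.#/..##/###.] H move#3: H10:+1/##.#/####/###.*
pass> [##.#/####/###.] end (terminal -1, V#4); searched ..../..#./###. to 7
for V: play +1, pass -1

zugzwang(..../..#./###., V) = False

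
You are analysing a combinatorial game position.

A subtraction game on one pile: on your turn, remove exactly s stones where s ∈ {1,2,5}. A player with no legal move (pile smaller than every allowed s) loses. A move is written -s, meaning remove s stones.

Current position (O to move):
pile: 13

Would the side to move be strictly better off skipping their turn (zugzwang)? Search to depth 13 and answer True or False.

p1 O@[13]: -1[12]+1* -2[11]-1 -5[8]-1
p2 X@[12]: -1[11]-1* -2[10]-1 -5[7]-1
p3 O@[11]: -1[10]-1 -2[9]+1* -5[6]+1
p4 X@[9]: -1[8]-1* -2[7]-1 -5[4]-1
p5 O@[8]: -1[7]-1 -2[6]+1* -5[3]+1
p6 X@[6]: -1[5]-1* -2[4]-1 -5[1]-1
p7 O@[5]: -1[4]-1 -2[3]+1* -5[0]+1
p8 X@[3]: -1[2]-1* -2[1]-1
p9 O@[2]: -1[1]-1 -2[0]+1*
p10 X@[0] terminal -1; root [13] d13
if O skipped the turn, X would face:
~ p1 X@[13]: -1[12]+1* -2[11]-1 -5[8]-1
~ p2 O@[12]: -1[11]-1* -2[10]-1 -5[7]-1
~ p3 X@[11]: -1[10]-1 -2[9]+1* -5[6]+1
~ p4 O@[9]: -1[8]-1* -2[7]-1 -5[4]-1
~ p5 X@[8]: -1[7]-1 -2[6]+1* -5[3]+1
~ p6 O@[6]: -1[5]-1* -2[4]-1 -5[1]-1
~ p7 X@[5]: -1[4]-1 -2[3]+1* -5[0]+1
~ p8 O@[3]: -1[2]-1* -2[1]-1
~ p9 X@[2]: -1[1]-1 -2[0]+1*
~ p10 O@[0] terminal -1; root [13] d13
compare (O): move=+1 vs pass=-1

zugzwang(13, O) = False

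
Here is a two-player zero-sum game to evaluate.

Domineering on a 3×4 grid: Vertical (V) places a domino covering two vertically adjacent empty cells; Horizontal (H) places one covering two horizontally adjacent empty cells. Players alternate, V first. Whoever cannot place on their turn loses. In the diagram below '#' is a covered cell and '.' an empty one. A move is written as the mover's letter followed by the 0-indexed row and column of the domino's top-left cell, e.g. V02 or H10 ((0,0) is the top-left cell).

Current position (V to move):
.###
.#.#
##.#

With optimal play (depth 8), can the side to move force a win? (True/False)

ply 1, V at .###/.#.#/##.# | V00=+1→####/##.#/##.#*; V12=+1→.###/.###/####
ply 2: ####/##.#/##.# is terminal -1 (H); from .###/.#.#/##.# depth 8

V winning at [.###/.#.#/##.#]: True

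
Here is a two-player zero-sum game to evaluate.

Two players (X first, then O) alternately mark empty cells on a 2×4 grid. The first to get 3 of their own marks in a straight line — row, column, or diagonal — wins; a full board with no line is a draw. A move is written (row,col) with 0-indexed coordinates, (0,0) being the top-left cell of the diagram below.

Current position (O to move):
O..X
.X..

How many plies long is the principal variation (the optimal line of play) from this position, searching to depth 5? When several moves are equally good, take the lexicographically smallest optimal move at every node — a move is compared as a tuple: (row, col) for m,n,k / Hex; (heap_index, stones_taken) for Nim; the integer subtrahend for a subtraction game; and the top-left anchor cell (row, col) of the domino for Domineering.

PV length from [O..X/.X..]: 5 plies

[O..X/.X..] O move#1: (0,1):+0/OO.X/.X..*, (0,2):+0/O.OX/.X.., (1,0):+0/O..X/OX.., (1,2):+0/O..X/.XO., (1,3):+0/O..X/.X.O
[OO.X/.X..] X move#2: (0,2):+0/OOXX/.X..*, (1,0):-1/OO.X/XX.., (1,2):-1/OO.X/.XX., (1,3):-1/OO.X/.X.X
[OOXX/.X..] O move#3: (1,0):+0/OOXX/OX..*, (1,2):+0/OOXX/.XO., (1,3):+0/OOXX/.X.O
[OOXX/OX..] X move#4: (1,2):+0/OOXX/OXX.*, (1,3):+0/OOXX/OX.X
[OOXX/OXX.] O move#5: (1,3):+0/OOXX/OXXO*
[OOXX/OXXO] end (terminal +0, X#6); searched O..X/.X.. to 5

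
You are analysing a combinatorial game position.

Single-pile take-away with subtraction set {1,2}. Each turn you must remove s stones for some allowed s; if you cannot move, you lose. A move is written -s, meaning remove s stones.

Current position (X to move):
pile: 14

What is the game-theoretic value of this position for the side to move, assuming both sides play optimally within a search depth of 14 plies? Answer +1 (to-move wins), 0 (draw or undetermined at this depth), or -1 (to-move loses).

[14] X move#1: -1:-1/13, -2:+1/12*
[12] O move#2: -1:-1/11*, -2:-1/10
[11] X move#3: -1:-1/10, -2:+1/9*
[9] O move#4: -1:-1/8*, -2:-1/7
[8] X move#5: -1:-1/7, -2:+1/6*
[6] O move#6: -1:-1/5*, -2:-1/4
[5] X move#7: -1:-1/4, -2:+1/3*
[3] O move#8: -1:-1/2*, -2:-1/1
[2] X move#9: -1:-1/1, -2:+1/0*
[0] end (terminal -1, O#10); searched 14 to 14

value(14, X) = +1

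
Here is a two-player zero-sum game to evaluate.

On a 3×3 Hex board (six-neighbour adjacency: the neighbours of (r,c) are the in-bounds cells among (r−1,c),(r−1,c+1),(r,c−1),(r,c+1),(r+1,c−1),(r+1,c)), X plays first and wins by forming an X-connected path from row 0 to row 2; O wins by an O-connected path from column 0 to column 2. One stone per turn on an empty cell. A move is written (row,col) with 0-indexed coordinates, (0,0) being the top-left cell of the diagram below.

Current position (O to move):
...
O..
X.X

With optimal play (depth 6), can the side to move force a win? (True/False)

O winning at [.../O../X.X]: True

p1 O@[.../O../X.X]: (0,0)[O../O../X.X]-1 (0,1)[.O./O../X.X]-1 (0,2)[..O/O../X.X]+1* (1,1)[.../OO./X.X]+1 (1,2)[.../O.O/X.X]-1 (2,1)[.../O../XOX]-1
p2 X@[..O/O../X.X]: (0,0)[X.O/O../X.X]-1* (0,1)[.XO/O../X.X]-1 (1,1)[..O/OX./X.X]-1 (1,2)[..O/O.X/X.X]-1 (2,1)[..O/O../XXX]-1
p3 O@[X.O/O../X.X]: (0,1)[XOO/O../X.X]+1* (1,1)[X.O/OO./X.X]+1 (1,2)[X.O/O.O/X.X]+1 (2,1)[X.O/O../XOX]+1
p4 X@[XOO/O../X.X] terminal -1; root [.../O../X.X] d6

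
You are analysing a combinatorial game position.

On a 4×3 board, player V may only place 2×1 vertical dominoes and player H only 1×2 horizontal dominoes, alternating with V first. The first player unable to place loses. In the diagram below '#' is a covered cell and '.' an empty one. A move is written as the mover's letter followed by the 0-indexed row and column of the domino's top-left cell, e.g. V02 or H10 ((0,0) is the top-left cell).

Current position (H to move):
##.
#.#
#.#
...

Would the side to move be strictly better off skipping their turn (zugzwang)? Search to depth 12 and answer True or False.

p1 H@[##./#.#/#.#/...]: H30[##./#.#/#.#/##.]-1* H31[##./#.#/#.#/.##]-1
p2 V@[##./#.#/#.#/##.]: V11[##./###/###/##.]+1*
p3 H@[##./###/###/##.] terminal -1; root [##./#.#/#.#/...] d12
suppose H passes — search the same position with V to move:
pass> p1 V@[##./#.#/#.#/...]: V11[##./###/###/...]-1 V21[##./#.#/###/.#.]+1*
pass> p2 H@[##./#.#/###/.#.] terminal -1; root [##./#.#/#.#/...] d12
for H: play -1, pass -1

zugzwang(##./#.#/#.#/..., H) = False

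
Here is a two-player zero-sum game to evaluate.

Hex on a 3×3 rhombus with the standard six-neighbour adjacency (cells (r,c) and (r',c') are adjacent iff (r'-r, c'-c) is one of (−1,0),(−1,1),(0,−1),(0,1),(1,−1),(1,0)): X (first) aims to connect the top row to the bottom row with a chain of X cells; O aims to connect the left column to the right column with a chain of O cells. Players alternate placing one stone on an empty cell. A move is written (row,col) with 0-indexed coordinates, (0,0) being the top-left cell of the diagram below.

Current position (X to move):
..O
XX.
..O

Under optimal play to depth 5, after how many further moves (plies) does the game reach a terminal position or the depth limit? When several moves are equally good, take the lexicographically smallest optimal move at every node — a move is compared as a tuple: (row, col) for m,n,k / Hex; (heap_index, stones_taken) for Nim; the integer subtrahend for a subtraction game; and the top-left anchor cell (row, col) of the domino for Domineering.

PV length from [..O/XX./..O]: 5 plies

[..O/XX./..O] X move#1: (0,0):+1/X.O/XX./..O*, (0,1):+1/.XO/XX./..O, (1,2):+1/..O/XXX/..O, (2,0):+1/..O/XX./X.O, (2,1):+1/..O/XX./.XO
[X.O/XX./..O] O move#2: (0,1):-1/XOO/XX./..O*, (1,2):-1/X.O/XXO/..O, (2,0):-1/X.O/XX./O.O, (2,1):-1/X.O/XX./.OO
[XOO/XX./..O] X move#3: (1,2):+1/XOO/XXX/..O*, (2,0):+1/XOO/XX./X.O, (2,1):+1/XOO/XX./.XO
[XOO/XXX/..O] O move#4: (2,0):-1/XOO/XXX/O.O*, (2,1):-1/XOO/XXX/.OO
[XOO/XXX/O.O] X move#5: (2,1):+1/XOO/XXX/OXO*
[XOO/XXX/OXO] end (terminal -1, O#6); searched ..O/XX./..O to 5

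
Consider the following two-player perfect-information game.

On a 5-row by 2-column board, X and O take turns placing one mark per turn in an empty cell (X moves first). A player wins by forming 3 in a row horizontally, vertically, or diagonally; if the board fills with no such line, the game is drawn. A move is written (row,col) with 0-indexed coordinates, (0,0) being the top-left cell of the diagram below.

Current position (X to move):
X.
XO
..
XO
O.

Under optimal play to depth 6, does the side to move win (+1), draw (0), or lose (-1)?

value(X./XO/../XO/O., X) = +1

ply 1, X at X./XO/../XO/O. | (0,1)=-1→XX/XO/../XO/O.; (2,0)=+1→X./XO/X./XO/O.*; (2,1)=+0→X./XO/.X/XO/O.; (4,1)=-1→X./XO/../XO/OX
ply 2: X./XO/X./XO/O. is terminal -1 (O); from X./XO/../XO/O. depth 6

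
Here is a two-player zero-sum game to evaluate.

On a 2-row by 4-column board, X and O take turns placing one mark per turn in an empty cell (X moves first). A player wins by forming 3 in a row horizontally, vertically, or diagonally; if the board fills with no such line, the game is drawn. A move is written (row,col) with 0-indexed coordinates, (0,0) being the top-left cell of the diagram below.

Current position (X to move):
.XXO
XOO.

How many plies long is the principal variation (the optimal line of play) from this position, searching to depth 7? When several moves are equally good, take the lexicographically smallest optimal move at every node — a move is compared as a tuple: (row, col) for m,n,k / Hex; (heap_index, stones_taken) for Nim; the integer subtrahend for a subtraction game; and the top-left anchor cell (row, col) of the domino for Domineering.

PV length from [.XXO/XOO.]: 1 ply

[.XXO/XOO.] X move#1: (0,0):+1/XXXO/XOO.*, (1,3):+0/.XXO/XOOX
[XXXO/XOO.] end (terminal -1, O#2); searched .XXO/XOO. to 7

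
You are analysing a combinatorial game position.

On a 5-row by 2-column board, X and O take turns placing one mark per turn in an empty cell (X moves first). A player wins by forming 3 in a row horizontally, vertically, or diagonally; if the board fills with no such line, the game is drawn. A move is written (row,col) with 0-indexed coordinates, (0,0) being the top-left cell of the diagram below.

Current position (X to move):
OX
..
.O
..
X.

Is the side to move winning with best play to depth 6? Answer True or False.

X winning at [OX/../.O/../X.]: False

p1 X@[OX/../.O/../X.]: (1,0)[OX/X./.O/../X.]-1 (1,1)[OX/.X/.O/../X.]+0* (2,0)[OX/../XO/../X.]+0 (3,0)[OX/../.O/X./X.]-1 (3,1)[OX/../.O/.X/X.]+0 (4,1)[OX/../.O/../XX]+0
p2 O@[OX/.X/.O/../X.]: (1,0)[OX/OX/.O/../X.]+0* (2,0)[OX/.X/OO/../X.]+0 (3,0)[OX/.X/.O/O./X.]+0 (3,1)[OX/.X/.O/.O/X.]+0 (4,1)[OX/.X/.O/../XO]+0
p3 X@[OX/OX/.O/../X.]: (2,0)[OX/OX/XO/../X.]+0* (3,0)[OX/OX/.O/X./X.]-1 (3,1)[OX/OX/.O/.X/X.]-1 (4,1)[OX/OX/.O/../XX]-1
p4 O@[OX/OX/XO/../X.]: (3,0)[OX/OX/XO/O./X.]+0* (3,1)[OX/OX/XO/.O/X.]-1 (4,1)[OX/OX/XO/../XO]-1
p5 X@[OX/OX/XO/O./X.]: (3,1)[OX/OX/XO/OX/X.]+0* (4,1)[OX/OX/XO/O./XX]+0
p6 O@[OX/OX/XO/OX/X.]: (4,1)[OX/OX/XO/OX/XO]+0*
p7 X@[OX/OX/XO/OX/XO] terminal +0; root [OX/../.O/../X.] d6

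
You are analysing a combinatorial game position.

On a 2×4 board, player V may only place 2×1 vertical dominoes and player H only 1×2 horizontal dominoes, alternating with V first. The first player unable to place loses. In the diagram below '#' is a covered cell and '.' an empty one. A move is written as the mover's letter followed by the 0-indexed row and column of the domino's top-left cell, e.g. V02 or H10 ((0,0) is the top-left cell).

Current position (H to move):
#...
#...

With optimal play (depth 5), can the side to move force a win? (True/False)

[#.../#...] H move#1: H01:+1/###./#...*, H02:+1/#.##/#..., H11:+1/#.../###., H12:+1/#.../#.##
[###./#...] V move#2: V03:-1/####/#..#*
[####/#..#] H move#3: H11:+1/####/####*
[####/####] end (terminal -1, V#4); searched #.../#... to 5

H winning at [#.../#...]: True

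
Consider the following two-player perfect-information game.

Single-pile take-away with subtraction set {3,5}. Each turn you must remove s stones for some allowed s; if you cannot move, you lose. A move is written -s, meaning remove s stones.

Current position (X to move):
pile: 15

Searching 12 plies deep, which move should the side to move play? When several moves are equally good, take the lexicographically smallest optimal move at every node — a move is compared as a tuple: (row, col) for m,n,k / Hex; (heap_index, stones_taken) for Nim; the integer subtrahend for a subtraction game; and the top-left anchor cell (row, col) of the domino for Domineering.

[15] X move#1: -3:-1/12, -5:+1/10*
[10] O move#2: -3:-1/7*, -5:-1/5
[7] X move#3: -3:-1/4, -5:+1/2*
[2] end (terminal -1, O#4); searched 15 to 12

X's best at [15]: -5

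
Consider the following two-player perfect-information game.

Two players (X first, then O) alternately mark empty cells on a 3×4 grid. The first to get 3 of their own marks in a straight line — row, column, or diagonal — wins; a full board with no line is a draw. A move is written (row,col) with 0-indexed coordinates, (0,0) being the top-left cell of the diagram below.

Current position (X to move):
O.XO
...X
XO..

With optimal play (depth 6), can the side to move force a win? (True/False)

ply 1, X at O.XO/...X/XO.. | (0,1)=-1→OXXO/...X/XO..; (1,0)=-1→O.XO/X..X/XO..; (1,1)=+1→O.XO/.X.X/XO..*; (1,2)=+1→O.XO/..XX/XO..; (2,2)=-1→O.XO/...X/XOX.; (2,3)=-1→O.XO/...X/XO.X
ply 2: O.XO/.X.X/XO.. is terminal -1 (O); from O.XO/...X/XO.. depth 6

X winning at [O.XO/...X/XO..]: True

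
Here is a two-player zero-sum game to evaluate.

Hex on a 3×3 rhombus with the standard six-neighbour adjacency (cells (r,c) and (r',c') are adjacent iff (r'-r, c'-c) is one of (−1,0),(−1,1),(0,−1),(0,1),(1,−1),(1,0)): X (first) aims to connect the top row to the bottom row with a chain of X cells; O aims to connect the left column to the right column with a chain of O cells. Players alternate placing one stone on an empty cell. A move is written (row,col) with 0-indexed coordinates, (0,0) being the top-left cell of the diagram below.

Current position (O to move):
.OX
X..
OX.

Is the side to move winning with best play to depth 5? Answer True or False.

ply 1, O at .OX/X../OX. | (0,0)=-1→OOX/X../OX.*; (1,1)=-1→.OX/XO./OX.; (1,2)=-1→.OX/X.O/OX.; (2,2)=-1→.OX/X../OXO
ply 2, X at OOX/X../OX. | (1,1)=+1→OOX/XX./OX.*; (1,2)=+1→OOX/X.X/OX.; (2,2)=+1→OOX/X../OXX
ply 3: OOX/XX./OX. is terminal -1 (O); from .OX/X../OX. depth 5

O winning at [.OX/X../OX.]: False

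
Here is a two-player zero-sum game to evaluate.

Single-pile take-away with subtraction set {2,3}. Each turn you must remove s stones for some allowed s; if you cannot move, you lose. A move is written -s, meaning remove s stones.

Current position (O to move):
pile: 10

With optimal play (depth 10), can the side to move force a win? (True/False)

p1 O@[10]: -2[8]-1* -3[7]-1
p2 X@[8]: -2[6]+1* -3[5]+1
p3 O@[6]: -2[4]-1* -3[3]-1
p4 X@[4]: -2[2]-1 -3[1]+1*
p5 O@[1] terminal -1; root [10] d10

O winning at [10]: False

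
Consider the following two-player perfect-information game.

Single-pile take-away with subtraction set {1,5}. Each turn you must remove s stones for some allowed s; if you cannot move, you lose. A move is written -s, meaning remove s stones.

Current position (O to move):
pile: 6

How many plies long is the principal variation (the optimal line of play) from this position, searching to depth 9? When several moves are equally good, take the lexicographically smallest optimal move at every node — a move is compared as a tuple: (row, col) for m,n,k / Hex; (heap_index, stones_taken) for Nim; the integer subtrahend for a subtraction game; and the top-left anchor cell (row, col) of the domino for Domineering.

ply 1, O at 6 | -1=-1→5*; -5=-1→1
ply 2, X at 5 | -1=+1→4*; -5=+1→0
ply 3, O at 4 | -1=-1→3*
ply 4, X at 3 | -1=+1→2*
ply 5, O at 2 | -1=-1→1*
ply 6, X at 1 | -1=+1→0*
ply 7: 0 is terminal -1 (O); from 6 depth 9

PV length from [6]: 6 plies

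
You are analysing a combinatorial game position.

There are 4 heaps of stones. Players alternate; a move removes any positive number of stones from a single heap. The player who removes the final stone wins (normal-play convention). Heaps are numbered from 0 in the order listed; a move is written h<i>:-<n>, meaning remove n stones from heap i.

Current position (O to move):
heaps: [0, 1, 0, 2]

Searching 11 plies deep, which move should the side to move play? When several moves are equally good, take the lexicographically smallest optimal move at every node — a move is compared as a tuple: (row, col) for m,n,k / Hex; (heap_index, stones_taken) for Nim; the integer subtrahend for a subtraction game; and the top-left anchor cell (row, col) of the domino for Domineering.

[(0,1,0,2)] O move#1: h1:-1:-1/(0,0,0,2), h3:-1:+1/(0,1,0,1)*, h3:-2:-1/(0,1,0,0)
[(0,1,0,1)] X move#2: h1:-1:-1/(0,0,0,1)*, h3:-1:-1/(0,1,0,0)
[(0,0,0,1)] O move#3: h3:-1:+1/(0,0,0,0)*
[(0,0,0,0)] end (terminal -1, X#4); searched (0,1,0,2) to 11

O's best at [(0,1,0,2)]: h3:-1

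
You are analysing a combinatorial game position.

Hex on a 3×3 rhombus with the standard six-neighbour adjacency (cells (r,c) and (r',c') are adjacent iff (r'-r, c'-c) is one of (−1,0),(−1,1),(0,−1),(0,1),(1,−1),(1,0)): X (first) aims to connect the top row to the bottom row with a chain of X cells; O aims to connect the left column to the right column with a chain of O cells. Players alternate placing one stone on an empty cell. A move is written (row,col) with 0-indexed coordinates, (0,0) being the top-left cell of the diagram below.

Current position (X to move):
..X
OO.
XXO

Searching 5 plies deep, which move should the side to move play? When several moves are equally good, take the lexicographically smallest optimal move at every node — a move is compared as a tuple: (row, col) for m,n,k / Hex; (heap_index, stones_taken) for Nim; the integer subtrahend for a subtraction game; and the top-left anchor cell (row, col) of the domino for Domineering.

p1 X@[..X/OO./XXO]: (0,0)[X.X/OO./XXO]-1 (0,1)[.XX/OO./XXO]-1 (1,2)[..X/OOX/XXO]+1*
p2 O@[..X/OOX/XXO] terminal -1; root [..X/OO./XXO] d5

X's best at [..X/OO./XXO]: (1,2)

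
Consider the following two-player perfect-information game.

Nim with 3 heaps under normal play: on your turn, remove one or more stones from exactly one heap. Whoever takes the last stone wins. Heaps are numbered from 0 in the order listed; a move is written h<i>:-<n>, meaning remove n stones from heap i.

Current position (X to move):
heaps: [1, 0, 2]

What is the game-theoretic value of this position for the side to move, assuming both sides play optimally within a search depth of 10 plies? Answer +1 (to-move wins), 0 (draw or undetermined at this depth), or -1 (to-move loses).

[(1,0,2)] X move#1: h0:-1:-1/(0,0,2), h2:-1:+1/(1,0,1)*, h2:-2:-1/(1,0,0)
[(1,0,1)] O move#2: h0:-1:-1/(0,0,1)*, h2:-1:-1/(1,0,0)
[(0,0,1)] X move#3: h2:-1:+1/(0,0,0)*
[(0,0,0)] end (terminal -1, O#4); searched (1,0,2) to 10

value((1,0,2), X) = +1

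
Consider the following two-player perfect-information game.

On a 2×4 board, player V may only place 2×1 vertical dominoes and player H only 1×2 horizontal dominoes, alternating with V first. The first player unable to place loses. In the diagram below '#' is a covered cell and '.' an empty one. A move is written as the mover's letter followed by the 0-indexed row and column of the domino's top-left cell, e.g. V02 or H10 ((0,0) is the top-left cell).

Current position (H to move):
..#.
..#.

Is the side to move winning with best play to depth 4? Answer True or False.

H winning at [..#./..#.]: True

ply 1, H at ..#./..#. | H00=+1→###./..#.*; H10=+1→..#./###.
ply 2, V at ###./..#. | V03=-1→####/..##*
ply 3, H at ####/..## | H10=+1→####/####*
ply 4: ####/#### is terminal -1 (V); from ..#./..#. depth 4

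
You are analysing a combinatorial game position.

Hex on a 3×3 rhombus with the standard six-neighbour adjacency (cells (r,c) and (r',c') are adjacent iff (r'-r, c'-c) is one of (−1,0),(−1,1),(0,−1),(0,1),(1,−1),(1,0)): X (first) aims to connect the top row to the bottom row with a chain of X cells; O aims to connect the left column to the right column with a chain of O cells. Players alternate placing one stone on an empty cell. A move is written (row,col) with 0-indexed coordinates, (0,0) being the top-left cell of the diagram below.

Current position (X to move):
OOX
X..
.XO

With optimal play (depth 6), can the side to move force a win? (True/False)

p1 X@[OOX/X../.XO]: (1,1)[OOX/XX./.XO]+1* (1,2)[OOX/X.X/.XO]+1 (2,0)[OOX/X../XXO]+1
p2 O@[OOX/XX./.XO] terminal -1; root [OOX/X../.XO] d6

X winning at [OOX/X../.XO]: True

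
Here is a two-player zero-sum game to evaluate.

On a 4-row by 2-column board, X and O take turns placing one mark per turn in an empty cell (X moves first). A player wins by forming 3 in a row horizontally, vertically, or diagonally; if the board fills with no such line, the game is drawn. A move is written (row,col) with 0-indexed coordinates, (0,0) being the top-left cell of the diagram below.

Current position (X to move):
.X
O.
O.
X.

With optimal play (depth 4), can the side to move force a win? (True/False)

ply 1, X at .X/O./O./X. | (0,0)=+0→XX/O./O./X.*; (1,1)=-1→.X/OX/O./X.; (2,1)=-1→.X/O./OX/X.; (3,1)=-1→.X/O./O./XX
ply 2, O at XX/O./O./X. | (1,1)=+0→XX/OO/O./X.*; (2,1)=+0→XX/O./OO/X.; (3,1)=+0→XX/O./O./XO
ply 3, X at XX/OO/O./X. | (2,1)=+0→XX/OO/OX/X.*; (3,1)=+0→XX/OO/O./XX
ply 4, O at XX/OO/OX/X. | (3,1)=+0→XX/OO/OX/XO*
ply 5: XX/OO/OX/XO is terminal +0 (X); from .X/O./O./X. depth 4

X winning at [.X/O./O./X.]: False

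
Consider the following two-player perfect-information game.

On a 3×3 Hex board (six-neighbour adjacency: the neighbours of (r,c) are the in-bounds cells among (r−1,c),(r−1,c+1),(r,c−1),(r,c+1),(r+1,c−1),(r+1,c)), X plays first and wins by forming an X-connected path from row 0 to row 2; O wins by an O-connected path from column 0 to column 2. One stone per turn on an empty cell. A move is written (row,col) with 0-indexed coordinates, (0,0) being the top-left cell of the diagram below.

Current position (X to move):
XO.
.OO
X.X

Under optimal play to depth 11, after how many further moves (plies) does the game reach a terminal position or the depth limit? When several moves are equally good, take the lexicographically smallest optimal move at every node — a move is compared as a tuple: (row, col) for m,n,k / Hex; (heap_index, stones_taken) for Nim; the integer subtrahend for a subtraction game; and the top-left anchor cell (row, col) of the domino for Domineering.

PV length from [XO./.OO/X.X]: 1 ply

ply 1, X at XO./.OO/X.X | (0,2)=-1→XOX/.OO/X.X; (1,0)=+1→XO./XOO/X.X*; (2,1)=-1→XO./.OO/XXX
ply 2: XO./XOO/X.X is terminal -1 (O); from XO./.OO/X.X depth 11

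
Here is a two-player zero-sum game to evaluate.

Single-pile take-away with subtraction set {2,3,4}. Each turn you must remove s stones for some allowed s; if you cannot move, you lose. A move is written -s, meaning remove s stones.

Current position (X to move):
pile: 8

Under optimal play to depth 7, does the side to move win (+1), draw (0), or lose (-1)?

value(8, X) = +1

ply 1, X at 8 | -2=+1→6*; -3=-1→5; -4=-1→4
ply 2, O at 6 | -2=-1→4*; -3=-1→3; -4=-1→2
ply 3, X at 4 | -2=-1→2; -3=+1→1*; -4=+1→0
ply 4: 1 is terminal -1 (O); from 8 depth 7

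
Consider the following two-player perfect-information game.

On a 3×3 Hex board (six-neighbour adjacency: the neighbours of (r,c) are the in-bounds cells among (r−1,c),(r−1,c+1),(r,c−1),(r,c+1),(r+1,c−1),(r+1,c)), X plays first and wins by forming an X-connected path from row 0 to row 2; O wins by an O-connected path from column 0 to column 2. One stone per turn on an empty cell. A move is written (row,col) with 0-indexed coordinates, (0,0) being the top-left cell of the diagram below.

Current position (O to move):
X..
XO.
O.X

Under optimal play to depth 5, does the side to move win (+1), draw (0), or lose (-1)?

ply 1, O at X../XO./O.X | (0,1)=+1→XO./XO./O.X*; (0,2)=+1→X.O/XO./O.X; (1,2)=+1→X../XOO/O.X; (2,1)=+1→X../XO./OOX
ply 2, X at XO./XO./O.X | (0,2)=-1→XOX/XO./O.X*; (1,2)=-1→XO./XOX/O.X; (2,1)=-1→XO./XO./OXX
ply 3, O at XOX/XO./O.X | (1,2)=+1→XOX/XOO/O.X*; (2,1)=-1→XOX/XO./OOX
ply 4: XOX/XOO/O.X is terminal -1 (X); from X../XO./O.X depth 5

value(X../XO./O.X, O) = +1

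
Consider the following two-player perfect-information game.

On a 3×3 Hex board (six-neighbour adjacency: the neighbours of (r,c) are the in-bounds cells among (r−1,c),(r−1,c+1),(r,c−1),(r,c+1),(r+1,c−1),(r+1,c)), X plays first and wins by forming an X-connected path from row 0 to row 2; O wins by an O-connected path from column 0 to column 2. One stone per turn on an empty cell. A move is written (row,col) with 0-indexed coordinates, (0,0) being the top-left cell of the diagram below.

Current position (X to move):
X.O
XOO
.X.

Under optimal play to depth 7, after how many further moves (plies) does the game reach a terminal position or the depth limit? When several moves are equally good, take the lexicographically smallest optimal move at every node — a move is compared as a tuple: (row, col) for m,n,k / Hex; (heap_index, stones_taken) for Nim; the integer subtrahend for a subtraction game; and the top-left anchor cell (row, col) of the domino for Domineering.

ply 1, X at X.O/XOO/.X. | (0,1)=-1→XXO/XOO/.X.; (2,0)=+1→X.O/XOO/XX.*; (2,2)=-1→X.O/XOO/.XX
ply 2: X.O/XOO/XX. is terminal -1 (O); from X.O/XOO/.X. depth 7

PV length from [X.O/XOO/.X.]: 1 ply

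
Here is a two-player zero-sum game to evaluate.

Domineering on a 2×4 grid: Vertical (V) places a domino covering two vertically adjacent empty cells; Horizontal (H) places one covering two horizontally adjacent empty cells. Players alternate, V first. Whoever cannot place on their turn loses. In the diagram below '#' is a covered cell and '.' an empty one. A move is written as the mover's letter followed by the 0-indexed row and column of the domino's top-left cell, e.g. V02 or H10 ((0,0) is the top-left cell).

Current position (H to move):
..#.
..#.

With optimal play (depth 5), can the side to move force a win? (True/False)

H winning at [..#./..#.]: True

p1 H@[..#./..#.]: H00[###./..#.]+1* H10[..#./###.]+1
p2 V@[###./..#.]: V03[####/..##]-1*
p3 H@[####/..##]: H10[####/####]+1*
p4 V@[####/####] terminal -1; root [..#./..#.] d5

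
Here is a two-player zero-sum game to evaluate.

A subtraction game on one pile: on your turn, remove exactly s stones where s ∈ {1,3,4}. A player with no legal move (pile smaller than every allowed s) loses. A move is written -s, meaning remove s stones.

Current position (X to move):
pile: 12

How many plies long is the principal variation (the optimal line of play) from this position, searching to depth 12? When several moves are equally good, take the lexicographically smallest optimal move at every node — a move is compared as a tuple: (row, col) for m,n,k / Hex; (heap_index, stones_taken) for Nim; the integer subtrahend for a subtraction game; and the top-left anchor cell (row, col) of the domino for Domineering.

[12] X move#1: -1:-1/11, -3:+1/9*, -4:-1/8
[9] O move#2: -1:-1/8*, -3:-1/6, -4:-1/5
[8] X move#3: -1:+1/7*, -3:-1/5, -4:-1/4
[7] O move#4: -1:-1/6*, -3:-1/4, -4:-1/3
[6] X move#5: -1:-1/5, -3:-1/3, -4:+1/2*
[2] O move#6: -1:-1/1*
[1] X move#7: -1:+1/0*
[0] end (terminal -1, O#8); searched 12 to 12

PV length from [12]: 7 plies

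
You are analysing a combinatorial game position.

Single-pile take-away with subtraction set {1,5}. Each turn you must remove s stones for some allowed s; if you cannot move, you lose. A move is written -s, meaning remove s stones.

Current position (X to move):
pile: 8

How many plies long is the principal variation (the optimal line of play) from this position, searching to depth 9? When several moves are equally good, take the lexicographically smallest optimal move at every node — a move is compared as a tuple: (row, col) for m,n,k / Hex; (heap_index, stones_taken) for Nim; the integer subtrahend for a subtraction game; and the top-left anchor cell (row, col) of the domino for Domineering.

PV length from [8]: 8 plies

p1 X@[8]: -1[7]-1* -5[3]-1
p2 O@[7]: -1[6]+1* -5[2]+1
p3 X@[6]: -1[5]-1* -5[1]-1
p4 O@[5]: -1[4]+1* -5[0]+1
p5 X@[4]: -1[3]-1*
p6 O@[3]: -1[2]+1*
p7 X@[2]: -1[1]-1*
p8 O@[1]: -1[0]+1*
p9 X@[0] terminal -1; root [8] d9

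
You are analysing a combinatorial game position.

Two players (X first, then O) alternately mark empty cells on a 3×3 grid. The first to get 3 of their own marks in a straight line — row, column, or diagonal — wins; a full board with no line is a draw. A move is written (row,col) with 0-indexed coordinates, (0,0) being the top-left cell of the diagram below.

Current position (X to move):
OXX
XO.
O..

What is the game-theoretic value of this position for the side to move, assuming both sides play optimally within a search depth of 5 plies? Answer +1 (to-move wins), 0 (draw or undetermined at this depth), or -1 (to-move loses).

p1 X@[OXX/XO./O..]: (1,2)[OXX/XOX/O..]-1 (2,1)[OXX/XO./OX.]-1 (2,2)[OXX/XO./O.X]+0*
p2 O@[OXX/XO./O.X]: (1,2)[OXX/XOO/O.X]+0* (2,1)[OXX/XO./OOX]-1
p3 X@[OXX/XOO/O.X]: (2,1)[OXX/XOO/OXX]+0*
p4 O@[OXX/XOO/OXX] terminal +0; root [OXX/XO./O..] d5

value(OXX/XO./O.., X) = 0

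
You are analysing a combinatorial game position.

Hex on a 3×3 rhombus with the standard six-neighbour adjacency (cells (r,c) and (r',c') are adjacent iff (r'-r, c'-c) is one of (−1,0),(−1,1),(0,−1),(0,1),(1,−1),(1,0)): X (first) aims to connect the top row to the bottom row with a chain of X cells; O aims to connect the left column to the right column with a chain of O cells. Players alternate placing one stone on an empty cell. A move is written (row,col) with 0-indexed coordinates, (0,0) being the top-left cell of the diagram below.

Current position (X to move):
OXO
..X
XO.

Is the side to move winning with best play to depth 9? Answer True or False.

X winning at [OXO/..X/XO.]: True

p1 X@[OXO/..X/XO.]: (1,0)[OXO/X.X/XO.]+1* (1,1)[OXO/.XX/XO.]+1 (2,2)[OXO/..X/XOX]+1
p2 O@[OXO/X.X/XO.] terminal -1; root [OXO/..X/XO.] d9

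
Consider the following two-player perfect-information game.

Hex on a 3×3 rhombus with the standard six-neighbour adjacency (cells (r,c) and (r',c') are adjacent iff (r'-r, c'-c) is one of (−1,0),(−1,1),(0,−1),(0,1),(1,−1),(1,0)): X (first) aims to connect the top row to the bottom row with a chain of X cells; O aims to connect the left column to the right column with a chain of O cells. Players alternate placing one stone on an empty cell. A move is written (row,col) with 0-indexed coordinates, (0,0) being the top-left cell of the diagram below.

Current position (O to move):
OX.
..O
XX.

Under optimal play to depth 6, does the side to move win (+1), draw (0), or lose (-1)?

p1 O@[OX./..O/XX.]: (0,2)[OXO/..O/XX.]-1* (1,0)[OX./O.O/XX.]-1 (1,1)[OX./.OO/XX.]-1 (2,2)[OX./..O/XXO]-1
p2 X@[OXO/..O/XX.]: (1,0)[OXO/X.O/XX.]+1* (1,1)[OXO/.XO/XX.]+1 (2,2)[OXO/..O/XXX]+1
p3 O@[OXO/X.O/XX.] terminal -1; root [OX./..O/XX.] d6

value(OX./..O/XX., O) = -1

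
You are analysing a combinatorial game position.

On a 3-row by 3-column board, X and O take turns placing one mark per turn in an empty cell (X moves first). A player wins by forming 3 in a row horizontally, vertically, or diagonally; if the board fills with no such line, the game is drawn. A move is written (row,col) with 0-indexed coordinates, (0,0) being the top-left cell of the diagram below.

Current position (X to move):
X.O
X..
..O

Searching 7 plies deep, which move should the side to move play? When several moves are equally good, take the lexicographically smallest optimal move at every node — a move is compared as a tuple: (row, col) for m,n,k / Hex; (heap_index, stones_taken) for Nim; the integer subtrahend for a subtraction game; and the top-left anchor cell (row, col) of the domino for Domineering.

ply 1, X at X.O/X../..O | (0,1)=-1→XXO/X../..O; (1,1)=-1→X.O/XX./..O; (1,2)=+1→X.O/X.X/..O*; (2,0)=+1→X.O/X../X.O; (2,1)=-1→X.O/X../.XO
ply 2, O at X.O/X.X/..O | (0,1)=-1→XOO/X.X/..O*; (1,1)=-1→X.O/XOX/..O; (2,0)=-1→X.O/X.X/O.O; (2,1)=-1→X.O/X.X/.OO
ply 3, X at XOO/X.X/..O | (1,1)=+1→XOO/XXX/..O*; (2,0)=+1→XOO/X.X/X.O; (2,1)=+1→XOO/X.X/.XO
ply 4: XOO/XXX/..O is terminal -1 (O); from X.O/X../..O depth 7

X's best at [X.O/X../..O]: (1,2)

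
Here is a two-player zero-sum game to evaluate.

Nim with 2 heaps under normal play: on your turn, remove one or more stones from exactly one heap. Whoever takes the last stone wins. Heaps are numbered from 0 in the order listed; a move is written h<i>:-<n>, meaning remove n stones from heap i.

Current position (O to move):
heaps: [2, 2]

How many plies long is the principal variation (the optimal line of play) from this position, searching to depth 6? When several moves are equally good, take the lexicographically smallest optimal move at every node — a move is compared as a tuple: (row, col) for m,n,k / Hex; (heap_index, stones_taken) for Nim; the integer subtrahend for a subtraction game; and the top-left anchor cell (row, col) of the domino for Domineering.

p1 O@[(2,2)]: h0:-1[(1,2)]-1* h0:-2[(0,2)]-1 h1:-1[(2,1)]-1 h1:-2[(2,0)]-1
p2 X@[(1,2)]: h0:-1[(0,2)]-1 h1:-1[(1,1)]+1* h1:-2[(1,0)]-1
p3 O@[(1,1)]: h0:-1[(0,1)]-1* h1:-1[(1,0)]-1
p4 X@[(0,1)]: h1:-1[(0,0)]+1*
p5 O@[(0,0)] terminal -1; root [(2,2)] d6

PV length from [(2,2)]: 4 plies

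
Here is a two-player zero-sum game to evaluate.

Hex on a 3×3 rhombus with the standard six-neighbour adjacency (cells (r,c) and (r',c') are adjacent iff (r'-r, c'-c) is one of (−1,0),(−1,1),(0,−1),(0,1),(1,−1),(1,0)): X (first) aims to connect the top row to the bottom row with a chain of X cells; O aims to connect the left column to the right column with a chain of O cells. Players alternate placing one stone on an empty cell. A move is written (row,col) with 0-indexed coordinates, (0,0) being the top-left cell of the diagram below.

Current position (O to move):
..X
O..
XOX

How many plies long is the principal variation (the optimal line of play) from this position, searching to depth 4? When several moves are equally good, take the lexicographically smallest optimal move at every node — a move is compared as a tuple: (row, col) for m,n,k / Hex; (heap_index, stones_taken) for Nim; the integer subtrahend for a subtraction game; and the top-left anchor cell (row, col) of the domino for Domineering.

PV length from [..X/O../XOX]: 4 plies

ply 1, O at ..X/O../XOX | (0,0)=-1→O.X/O../XOX*; (0,1)=-1→.OX/O../XOX; (1,1)=-1→..X/OO./XOX; (1,2)=-1→..X/O.O/XOX
ply 2, X at O.X/O../XOX | (0,1)=+1→OXX/O../XOX*; (1,1)=+1→O.X/OX./XOX; (1,2)=+1→O.X/O.X/XOX
ply 3, O at OXX/O../XOX | (1,1)=-1→OXX/OO./XOX*; (1,2)=-1→OXX/O.O/XOX
ply 4, X at OXX/OO./XOX | (1,2)=+1→OXX/OOX/XOX*
ply 5: OXX/OOX/XOX is terminal -1 (O); from ..X/O../XOX depth 4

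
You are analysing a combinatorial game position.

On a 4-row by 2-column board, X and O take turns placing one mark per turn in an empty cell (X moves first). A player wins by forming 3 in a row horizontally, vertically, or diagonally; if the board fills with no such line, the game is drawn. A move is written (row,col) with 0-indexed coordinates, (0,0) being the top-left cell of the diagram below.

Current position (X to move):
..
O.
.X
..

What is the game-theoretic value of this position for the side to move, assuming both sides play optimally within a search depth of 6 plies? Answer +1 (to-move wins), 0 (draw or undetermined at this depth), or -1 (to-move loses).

ply 1, X at ../O./.X/.. | (0,0)=+0→X./O./.X/..; (0,1)=+0→.X/O./.X/..; (1,1)=+1→../OX/.X/..*; (2,0)=+0→../O./XX/..; (3,0)=+0→../O./.X/X.; (3,1)=+0→../O./.X/.X
ply 2, O at ../OX/.X/.. | (0,0)=-1→O./OX/.X/..*; (0,1)=-1→.O/OX/.X/..; (2,0)=-1→../OX/OX/..; (3,0)=-1→../OX/.X/O.; (3,1)=-1→../OX/.X/.O
ply 3, X at O./OX/.X/.. | (0,1)=+1→OX/OX/.X/..*; (2,0)=+1→O./OX/XX/..; (3,0)=-1→O./OX/.X/X.; (3,1)=+1→O./OX/.X/.X
ply 4: OX/OX/.X/.. is terminal -1 (O); from ../O./.X/.. depth 6

value(../O./.X/.., X) = +1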